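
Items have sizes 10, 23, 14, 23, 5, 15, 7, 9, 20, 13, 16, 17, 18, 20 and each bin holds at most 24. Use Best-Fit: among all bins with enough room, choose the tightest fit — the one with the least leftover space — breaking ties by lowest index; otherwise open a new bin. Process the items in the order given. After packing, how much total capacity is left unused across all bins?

Put 10 in bin 1; 14 remain.
Put 23 in bin 2; 1 remain.
Put 14 in bin 1; 0 remain.
Put 23 in bin 3; 1 remain.
Put 5 in bin 4; 19 remain.
Put 15 in bin 4; 4 remain.
Put 7 in bin 5; 17 remain.
Put 9 in bin 5; 8 remain.
Put 20 in bin 6; 4 remain.
Put 13 in bin 7; 11 remain.
Put 16 in bin 8; 8 remain.
Put 17 in bin 9; 7 remain.
Put 18 in bin 10; 6 remain.
Put 20 in bin 11; 4 remain.
11 bins × 24 = 264; used 210; unused 54.

54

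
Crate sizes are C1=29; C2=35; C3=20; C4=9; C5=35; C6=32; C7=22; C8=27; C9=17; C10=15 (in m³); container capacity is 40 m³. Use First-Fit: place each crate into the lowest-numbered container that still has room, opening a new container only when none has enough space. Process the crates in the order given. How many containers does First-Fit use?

7

C1 (29 m³) → container 1 (remaining 11 m³)
C2 (35 m³) → container 2 (remaining 5 m³)
C3 (20 m³) → container 3 (remaining 20 m³)
C4 (9 m³) → container 1 (remaining 2 m³)
C5 (35 m³) → container 4 (remaining 5 m³)
C6 (32 m³) → container 5 (remaining 8 m³)
C7 (22 m³) → container 6 (remaining 18 m³)
C8 (27 m³) → container 7 (remaining 13 m³)
C9 (17 m³) → container 3 (remaining 3 m³)
C10 (15 m³) → container 6 (remaining 3 m³)
Final containers: [29,9] [35] [20,17] [35] [32] [22,15] [27].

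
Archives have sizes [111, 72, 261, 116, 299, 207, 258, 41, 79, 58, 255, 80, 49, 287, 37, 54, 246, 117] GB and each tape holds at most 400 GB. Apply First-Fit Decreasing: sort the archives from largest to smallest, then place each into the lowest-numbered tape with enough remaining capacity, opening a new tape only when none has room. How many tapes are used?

Sorted descending: 299, 287, 261, 258, 255, 246, 207, 117, 116, 111, 80, 79, 72, 58, 54, 49, 41, 37.
tape 1: place 299 GB, 101 GB left
tape 2: place 287 GB, 113 GB left
tape 3: place 261 GB, 139 GB left
tape 4: place 258 GB, 142 GB left
tape 5: place 255 GB, 145 GB left
tape 6: place 246 GB, 154 GB left
tape 7: place 207 GB, 193 GB left
tape 3: place 117 GB, 22 GB left
tape 4: place 116 GB, 26 GB left
tape 2: place 111 GB, 2 GB left
tape 1: place 80 GB, 21 GB left
tape 5: place 79 GB, 66 GB left
tape 6: place 72 GB, 82 GB left
tape 5: place 58 GB, 8 GB left
tape 6: place 54 GB, 28 GB left
tape 7: place 49 GB, 144 GB left
tape 7: place 41 GB, 103 GB left
tape 7: place 37 GB, 66 GB left
Final tapes: [299,80] [287,111] [261,117] [258,116] [255,79,58] [246,72,54] [207,49,41,37].

7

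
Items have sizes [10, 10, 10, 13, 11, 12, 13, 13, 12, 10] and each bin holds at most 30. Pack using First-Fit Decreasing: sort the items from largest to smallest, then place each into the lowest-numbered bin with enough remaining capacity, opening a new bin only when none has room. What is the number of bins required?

Sorted descending: 13, 13, 13, 12, 12, 11, 10, 10, 10, 10.
Put 13 in bin 1; 17 remain.
Put 13 in bin 1; 4 remain.
Put 13 in bin 2; 17 remain.
Put 12 in bin 2; 5 remain.
Put 12 in bin 3; 18 remain.
Put 11 in bin 3; 7 remain.
Put 10 in bin 4; 20 remain.
Put 10 in bin 4; 10 remain.
Put 10 in bin 4; 0 remain.
Put 10 in bin 5; 20 remain.

5 bins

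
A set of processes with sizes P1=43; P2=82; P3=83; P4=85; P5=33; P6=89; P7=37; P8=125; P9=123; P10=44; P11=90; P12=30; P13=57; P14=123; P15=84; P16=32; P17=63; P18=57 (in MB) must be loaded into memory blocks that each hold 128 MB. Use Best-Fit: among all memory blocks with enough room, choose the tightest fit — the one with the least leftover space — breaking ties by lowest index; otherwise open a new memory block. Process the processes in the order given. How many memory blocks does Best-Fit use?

11

P1 (43 MB) → memory block 1 (remaining 85 MB)
P2 (82 MB) → memory block 1 (remaining 3 MB)
P3 (83 MB) → memory block 2 (remaining 45 MB)
P4 (85 MB) → memory block 3 (remaining 43 MB)
P5 (33 MB) → memory block 3 (remaining 10 MB)
P6 (89 MB) → memory block 4 (remaining 39 MB)
P7 (37 MB) → memory block 4 (remaining 2 MB)
P8 (125 MB) → memory block 5 (remaining 3 MB)
P9 (123 MB) → memory block 6 (remaining 5 MB)
P10 (44 MB) → memory block 2 (remaining 1 MB)
P11 (90 MB) → memory block 7 (remaining 38 MB)
P12 (30 MB) → memory block 7 (remaining 8 MB)
P13 (57 MB) → memory block 8 (remaining 71 MB)
P14 (123 MB) → memory block 9 (remaining 5 MB)
P15 (84 MB) → memory block 10 (remaining 44 MB)
P16 (32 MB) → memory block 10 (remaining 12 MB)
P17 (63 MB) → memory block 8 (remaining 8 MB)
P18 (57 MB) → memory block 11 (remaining 71 MB)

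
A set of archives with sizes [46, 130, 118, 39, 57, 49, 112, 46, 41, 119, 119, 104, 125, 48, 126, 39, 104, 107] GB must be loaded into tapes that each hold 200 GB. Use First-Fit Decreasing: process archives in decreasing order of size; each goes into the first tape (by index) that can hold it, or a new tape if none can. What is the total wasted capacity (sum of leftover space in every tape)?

Sorted descending: 130, 126, 125, 119, 119, 118, 112, 107, 104, 104, 57, 49, 48, 46, 46, 41, 39, 39.
130 GB → tape 1 (remaining 70 GB)
126 GB → tape 2 (remaining 74 GB)
125 GB → tape 3 (remaining 75 GB)
119 GB → tape 4 (remaining 81 GB)
119 GB → tape 5 (remaining 81 GB)
118 GB → tape 6 (remaining 82 GB)
112 GB → tape 7 (remaining 88 GB)
107 GB → tape 8 (remaining 93 GB)
104 GB → tape 9 (remaining 96 GB)
104 GB → tape 10 (remaining 96 GB)
57 GB → tape 1 (remaining 13 GB)
49 GB → tape 2 (remaining 25 GB)
48 GB → tape 3 (remaining 27 GB)
46 GB → tape 4 (remaining 35 GB)
46 GB → tape 5 (remaining 35 GB)
41 GB → tape 6 (remaining 41 GB)
39 GB → tape 6 (remaining 2 GB)
39 GB → tape 7 (remaining 49 GB)
10 tapes × 200 GB = 2000 GB; used 1529 GB; unused 471 GB.

471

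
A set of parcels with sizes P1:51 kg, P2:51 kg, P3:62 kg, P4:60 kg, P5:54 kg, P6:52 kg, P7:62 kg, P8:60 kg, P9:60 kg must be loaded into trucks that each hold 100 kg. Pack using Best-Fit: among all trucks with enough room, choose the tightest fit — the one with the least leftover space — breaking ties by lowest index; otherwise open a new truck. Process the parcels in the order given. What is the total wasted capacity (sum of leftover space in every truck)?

Put P1 (51 kg) in truck 1; 49 kg remain.
Put P2 (51 kg) in truck 2; 49 kg remain.
Put P3 (62 kg) in truck 3; 38 kg remain.
Put P4 (60 kg) in truck 4; 40 kg remain.
Put P5 (54 kg) in truck 5; 46 kg remain.
Put P6 (52 kg) in truck 6; 48 kg remain.
Put P7 (62 kg) in truck 7; 38 kg remain.
Put P8 (60 kg) in truck 8; 40 kg remain.
Put P9 (60 kg) in truck 9; 40 kg remain.
9 trucks × 100 kg = 900 kg; used 512 kg; unused 388 kg.

388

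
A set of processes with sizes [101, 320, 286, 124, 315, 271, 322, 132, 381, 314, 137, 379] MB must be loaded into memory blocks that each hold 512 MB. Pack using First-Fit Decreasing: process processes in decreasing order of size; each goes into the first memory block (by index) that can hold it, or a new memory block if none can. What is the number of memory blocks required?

Sorted descending: 381, 379, 322, 320, 315, 314, 286, 271, 137, 132, 124, 101.
Put 381 MB in memory block 1; 131 MB remain.
Put 379 MB in memory block 2; 133 MB remain.
Put 322 MB in memory block 3; 190 MB remain.
Put 320 MB in memory block 4; 192 MB remain.
Put 315 MB in memory block 5; 197 MB remain.
Put 314 MB in memory block 6; 198 MB remain.
Put 286 MB in memory block 7; 226 MB remain.
Put 271 MB in memory block 8; 241 MB remain.
Put 137 MB in memory block 3; 53 MB remain.
Put 132 MB in memory block 2; 1 MB remain.
Put 124 MB in memory block 1; 7 MB remain.
Put 101 MB in memory block 4; 91 MB remain.

8 memory blocks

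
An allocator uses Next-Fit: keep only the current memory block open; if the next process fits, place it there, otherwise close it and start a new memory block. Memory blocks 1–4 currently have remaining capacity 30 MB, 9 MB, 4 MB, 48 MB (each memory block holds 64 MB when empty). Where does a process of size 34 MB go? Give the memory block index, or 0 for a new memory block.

4

Next-Fit only looks at memory block 4, which has 48 MB free.
34 MB fits there.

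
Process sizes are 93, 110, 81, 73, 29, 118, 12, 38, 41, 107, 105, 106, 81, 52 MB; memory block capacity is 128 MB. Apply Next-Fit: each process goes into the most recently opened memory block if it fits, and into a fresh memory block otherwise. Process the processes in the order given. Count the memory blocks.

11 memory blocks

memory block 1: place 93 MB, 35 MB left
memory block 2: place 110 MB, 18 MB left
memory block 3: place 81 MB, 47 MB left
memory block 4: place 73 MB, 55 MB left
memory block 4: place 29 MB, 26 MB left
memory block 5: place 118 MB, 10 MB left
memory block 6: place 12 MB, 116 MB left
memory block 6: place 38 MB, 78 MB left
memory block 6: place 41 MB, 37 MB left
memory block 7: place 107 MB, 21 MB left
memory block 8: place 105 MB, 23 MB left
memory block 9: place 106 MB, 22 MB left
memory block 10: place 81 MB, 47 MB left
memory block 11: place 52 MB, 76 MB left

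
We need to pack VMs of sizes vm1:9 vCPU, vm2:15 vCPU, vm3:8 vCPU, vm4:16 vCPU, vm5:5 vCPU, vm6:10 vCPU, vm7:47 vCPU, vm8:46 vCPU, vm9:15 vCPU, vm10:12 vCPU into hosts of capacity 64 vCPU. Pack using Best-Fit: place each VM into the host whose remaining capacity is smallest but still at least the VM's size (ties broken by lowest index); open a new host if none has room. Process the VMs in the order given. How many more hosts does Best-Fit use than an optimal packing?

Best-Fit: [9,15,8,16,5,10] [47,15] [46,12] → 3 hosts.
Total size 183 vCPU; any packing needs at least ⌈183/64⌉ = 3 hosts.
So 3 is already optimal.

0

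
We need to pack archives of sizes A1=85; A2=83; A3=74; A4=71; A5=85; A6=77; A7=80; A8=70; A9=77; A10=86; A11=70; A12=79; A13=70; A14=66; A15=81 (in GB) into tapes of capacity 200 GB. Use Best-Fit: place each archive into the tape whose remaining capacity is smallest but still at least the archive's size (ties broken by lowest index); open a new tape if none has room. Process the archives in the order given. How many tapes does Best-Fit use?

8

A1 (85 GB) → tape 1 (remaining 115 GB)
A2 (83 GB) → tape 1 (remaining 32 GB)
A3 (74 GB) → tape 2 (remaining 126 GB)
A4 (71 GB) → tape 2 (remaining 55 GB)
A5 (85 GB) → tape 3 (remaining 115 GB)
A6 (77 GB) → tape 3 (remaining 38 GB)
A7 (80 GB) → tape 4 (remaining 120 GB)
A8 (70 GB) → tape 4 (remaining 50 GB)
A9 (77 GB) → tape 5 (remaining 123 GB)
A10 (86 GB) → tape 5 (remaining 37 GB)
A11 (70 GB) → tape 6 (remaining 130 GB)
A12 (79 GB) → tape 6 (remaining 51 GB)
A13 (70 GB) → tape 7 (remaining 130 GB)
A14 (66 GB) → tape 7 (remaining 64 GB)
A15 (81 GB) → tape 8 (remaining 119 GB)
Final tapes: [85,83] [74,71] [85,77] [80,70] [77,86] [70,79] [70,66] [81].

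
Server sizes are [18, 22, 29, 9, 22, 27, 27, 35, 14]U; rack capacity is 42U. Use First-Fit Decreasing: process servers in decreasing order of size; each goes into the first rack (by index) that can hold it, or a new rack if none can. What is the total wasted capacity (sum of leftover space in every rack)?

Sorted descending: 35, 29, 27, 27, 22, 22, 18, 14, 9.
rack 1: place 35U, 7U left
rack 2: place 29U, 13U left
rack 3: place 27U, 15U left
rack 4: place 27U, 15U left
rack 5: place 22U, 20U left
rack 6: place 22U, 20U left
rack 5: place 18U, 2U left
rack 3: place 14U, 1U left
rack 2: place 9U, 4U left
6 racks × 42U = 252U; used 203U; unused 49U.

49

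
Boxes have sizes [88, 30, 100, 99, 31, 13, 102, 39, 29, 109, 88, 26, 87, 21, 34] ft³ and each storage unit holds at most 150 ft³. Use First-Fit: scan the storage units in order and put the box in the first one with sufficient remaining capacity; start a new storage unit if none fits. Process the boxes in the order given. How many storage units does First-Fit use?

Put 88 ft³ in storage unit 1; 62 ft³ remain.
Put 30 ft³ in storage unit 1; 32 ft³ remain.
Put 100 ft³ in storage unit 2; 50 ft³ remain.
Put 99 ft³ in storage unit 3; 51 ft³ remain.
Put 31 ft³ in storage unit 1; 1 ft³ remain.
Put 13 ft³ in storage unit 2; 37 ft³ remain.
Put 102 ft³ in storage unit 4; 48 ft³ remain.
Put 39 ft³ in storage unit 3; 12 ft³ remain.
Put 29 ft³ in storage unit 2; 8 ft³ remain.
Put 109 ft³ in storage unit 5; 41 ft³ remain.
Put 88 ft³ in storage unit 6; 62 ft³ remain.
Put 26 ft³ in storage unit 4; 22 ft³ remain.
Put 87 ft³ in storage unit 7; 63 ft³ remain.
Put 21 ft³ in storage unit 4; 1 ft³ remain.
Put 34 ft³ in storage unit 5; 7 ft³ remain.

7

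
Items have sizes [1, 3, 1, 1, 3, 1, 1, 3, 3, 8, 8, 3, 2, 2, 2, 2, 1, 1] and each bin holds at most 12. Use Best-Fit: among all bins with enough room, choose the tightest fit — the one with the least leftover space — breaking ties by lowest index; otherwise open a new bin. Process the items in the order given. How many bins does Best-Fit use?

4

bin 1: place 1, 11 left
bin 1: place 3, 8 left
bin 1: place 1, 7 left
bin 1: place 1, 6 left
bin 1: place 3, 3 left
bin 1: place 1, 2 left
bin 1: place 1, 1 left
bin 2: place 3, 9 left
bin 2: place 3, 6 left
bin 3: place 8, 4 left
bin 4: place 8, 4 left
bin 3: place 3, 1 left
bin 4: place 2, 2 left
bin 4: place 2, 0 left
bin 2: place 2, 4 left
bin 2: place 2, 2 left
bin 1: place 1, 0 left
bin 3: place 1, 0 left
Final bins: [1,3,1,1,3,1,1,1] [3,3,2,2] [8,3,1] [8,2,2].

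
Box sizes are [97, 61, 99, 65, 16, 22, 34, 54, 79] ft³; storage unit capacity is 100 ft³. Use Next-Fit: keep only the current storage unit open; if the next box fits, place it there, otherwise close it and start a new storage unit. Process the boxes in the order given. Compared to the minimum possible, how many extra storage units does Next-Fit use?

Next-Fit: [97] [61] [99] [65,16] [22,34] [54] [79] → 7 storage units.
Total size 527 ft³; any packing needs at least ⌈527/100⌉ = 6 storage units.
An optimal packing achieves that bound: [99] [97] [79,16] [65,34] [61,22] [54] → 6 storage units.
Excess: 7 − 6 = 1.

1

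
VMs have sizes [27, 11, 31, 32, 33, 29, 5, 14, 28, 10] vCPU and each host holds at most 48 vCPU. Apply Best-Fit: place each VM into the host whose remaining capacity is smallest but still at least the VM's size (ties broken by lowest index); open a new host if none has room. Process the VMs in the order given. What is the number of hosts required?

6 hosts

host 1: place 27 vCPU, 21 vCPU left
host 1: place 11 vCPU, 10 vCPU left
host 2: place 31 vCPU, 17 vCPU left
host 3: place 32 vCPU, 16 vCPU left
host 4: place 33 vCPU, 15 vCPU left
host 5: place 29 vCPU, 19 vCPU left
host 1: place 5 vCPU, 5 vCPU left
host 4: place 14 vCPU, 1 vCPU left
host 6: place 28 vCPU, 20 vCPU left
host 3: place 10 vCPU, 6 vCPU left
Final hosts: [27,11,5] [31] [32,10] [33,14] [29] [28].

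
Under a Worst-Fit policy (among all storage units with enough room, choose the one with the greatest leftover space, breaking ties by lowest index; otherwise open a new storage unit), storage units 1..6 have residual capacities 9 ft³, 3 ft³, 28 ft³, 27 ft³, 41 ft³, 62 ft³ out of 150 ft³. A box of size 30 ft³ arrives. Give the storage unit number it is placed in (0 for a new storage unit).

6

Storage units with room: storage unit 5 (41 ft³), storage unit 6 (62 ft³).
Most room is storage unit 6 with 62 ft³ free.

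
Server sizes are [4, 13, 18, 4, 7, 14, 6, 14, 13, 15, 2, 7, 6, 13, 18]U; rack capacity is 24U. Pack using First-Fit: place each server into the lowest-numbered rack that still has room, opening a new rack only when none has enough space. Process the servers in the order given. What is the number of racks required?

8

4U → rack 1 (remaining 20U)
13U → rack 1 (remaining 7U)
18U → rack 2 (remaining 6U)
4U → rack 1 (remaining 3U)
7U → rack 3 (remaining 17U)
14U → rack 3 (remaining 3U)
6U → rack 2 (remaining 0U)
14U → rack 4 (remaining 10U)
13U → rack 5 (remaining 11U)
15U → rack 6 (remaining 9U)
2U → rack 1 (remaining 1U)
7U → rack 4 (remaining 3U)
6U → rack 5 (remaining 5U)
13U → rack 7 (remaining 11U)
18U → rack 8 (remaining 6U)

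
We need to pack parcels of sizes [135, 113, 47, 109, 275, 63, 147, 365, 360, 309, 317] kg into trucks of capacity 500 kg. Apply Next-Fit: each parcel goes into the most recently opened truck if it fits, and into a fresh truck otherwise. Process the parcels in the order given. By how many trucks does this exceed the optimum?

1

Next-Fit: [135,113,47,109] [275,63,147] [365] [360] [309] [317] → 6 trucks.
Total size 2240 kg; any packing needs at least ⌈2240/500⌉ = 5 trucks.
An optimal packing achieves that bound: [365,135] [360,113] [317,147] [309,109,63] [275,47] → 5 trucks.
Excess: 6 − 5 = 1.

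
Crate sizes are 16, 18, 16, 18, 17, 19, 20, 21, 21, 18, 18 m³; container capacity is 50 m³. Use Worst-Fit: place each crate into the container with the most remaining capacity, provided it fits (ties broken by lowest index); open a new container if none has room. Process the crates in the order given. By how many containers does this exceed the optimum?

0

Worst-Fit: [16,18,16] [18,17] [19,20] [21,21] [18,18] → 5 containers.
Total size 202 m³; any packing needs at least ⌈202/50⌉ = 5 containers.
So 5 is already optimal.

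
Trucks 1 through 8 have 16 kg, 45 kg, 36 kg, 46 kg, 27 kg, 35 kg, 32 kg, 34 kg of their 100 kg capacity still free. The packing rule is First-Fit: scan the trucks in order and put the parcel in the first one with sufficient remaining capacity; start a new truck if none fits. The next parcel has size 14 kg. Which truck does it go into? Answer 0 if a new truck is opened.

Trucks with room: truck 1 (16 kg), truck 2 (45 kg), truck 3 (36 kg), truck 4 (46 kg), truck 5 (27 kg), truck 6 (35 kg), truck 7 (32 kg), truck 8 (34 kg).
The first with room is truck 1.

1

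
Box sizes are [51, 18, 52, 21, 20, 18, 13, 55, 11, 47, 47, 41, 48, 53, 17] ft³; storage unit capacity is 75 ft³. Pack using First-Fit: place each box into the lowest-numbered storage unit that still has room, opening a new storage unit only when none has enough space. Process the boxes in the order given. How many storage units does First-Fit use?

9

51 ft³ → storage unit 1 (remaining 24 ft³)
18 ft³ → storage unit 1 (remaining 6 ft³)
52 ft³ → storage unit 2 (remaining 23 ft³)
21 ft³ → storage unit 2 (remaining 2 ft³)
20 ft³ → storage unit 3 (remaining 55 ft³)
18 ft³ → storage unit 3 (remaining 37 ft³)
13 ft³ → storage unit 3 (remaining 24 ft³)
55 ft³ → storage unit 4 (remaining 20 ft³)
11 ft³ → storage unit 3 (remaining 13 ft³)
47 ft³ → storage unit 5 (remaining 28 ft³)
47 ft³ → storage unit 6 (remaining 28 ft³)
41 ft³ → storage unit 7 (remaining 34 ft³)
48 ft³ → storage unit 8 (remaining 27 ft³)
53 ft³ → storage unit 9 (remaining 22 ft³)
17 ft³ → storage unit 4 (remaining 3 ft³)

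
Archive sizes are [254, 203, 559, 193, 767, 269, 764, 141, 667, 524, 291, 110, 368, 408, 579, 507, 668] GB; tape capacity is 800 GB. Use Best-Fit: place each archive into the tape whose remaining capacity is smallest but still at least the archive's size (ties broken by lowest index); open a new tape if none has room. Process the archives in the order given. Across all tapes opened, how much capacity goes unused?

254 GB → tape 1 (remaining 546 GB)
203 GB → tape 1 (remaining 343 GB)
559 GB → tape 2 (remaining 241 GB)
193 GB → tape 2 (remaining 48 GB)
767 GB → tape 3 (remaining 33 GB)
269 GB → tape 1 (remaining 74 GB)
764 GB → tape 4 (remaining 36 GB)
141 GB → tape 5 (remaining 659 GB)
667 GB → tape 6 (remaining 133 GB)
524 GB → tape 5 (remaining 135 GB)
291 GB → tape 7 (remaining 509 GB)
110 GB → tape 6 (remaining 23 GB)
368 GB → tape 7 (remaining 141 GB)
408 GB → tape 8 (remaining 392 GB)
579 GB → tape 9 (remaining 221 GB)
507 GB → tape 10 (remaining 293 GB)
668 GB → tape 11 (remaining 132 GB)
11 tapes × 800 GB = 8800 GB; used 7272 GB; unused 1528 GB.

1528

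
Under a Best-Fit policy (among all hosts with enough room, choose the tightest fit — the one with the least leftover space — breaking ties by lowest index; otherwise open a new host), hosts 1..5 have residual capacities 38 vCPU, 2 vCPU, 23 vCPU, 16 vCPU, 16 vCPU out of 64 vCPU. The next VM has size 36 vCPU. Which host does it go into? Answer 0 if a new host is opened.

Hosts with room: host 1 (38 vCPU).
Tightest fit is host 1 with 38 vCPU free.

1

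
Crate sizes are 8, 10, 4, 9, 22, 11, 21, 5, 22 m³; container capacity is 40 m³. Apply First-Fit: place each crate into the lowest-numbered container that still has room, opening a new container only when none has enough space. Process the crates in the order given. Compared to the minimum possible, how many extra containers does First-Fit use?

1

First-Fit: [8,10,4,9,5] [22,11] [21] [22] → 4 containers.
Total size 112 m³; any packing needs at least ⌈112/40⌉ = 3 containers.
An optimal packing achieves that bound: [22,11,5] [22,10,8] [21,9,4] → 3 containers.
Excess: 4 − 3 = 1.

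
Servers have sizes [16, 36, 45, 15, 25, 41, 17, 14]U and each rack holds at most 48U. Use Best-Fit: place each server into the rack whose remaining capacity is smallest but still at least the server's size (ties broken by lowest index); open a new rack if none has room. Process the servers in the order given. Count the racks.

5

16U → rack 1 (remaining 32U)
36U → rack 2 (remaining 12U)
45U → rack 3 (remaining 3U)
15U → rack 1 (remaining 17U)
25U → rack 4 (remaining 23U)
41U → rack 5 (remaining 7U)
17U → rack 1 (remaining 0U)
14U → rack 4 (remaining 9U)
Final racks: [16,15,17] [36] [45] [25,14] [41].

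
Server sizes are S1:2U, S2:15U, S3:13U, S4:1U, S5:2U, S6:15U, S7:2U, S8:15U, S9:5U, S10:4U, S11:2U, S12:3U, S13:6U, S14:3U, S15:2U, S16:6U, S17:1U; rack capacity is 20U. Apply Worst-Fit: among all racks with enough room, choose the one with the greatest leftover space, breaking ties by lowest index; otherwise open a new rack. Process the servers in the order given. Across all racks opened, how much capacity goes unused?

3

S1 (2U) → rack 1 (remaining 18U)
S2 (15U) → rack 1 (remaining 3U)
S3 (13U) → rack 2 (remaining 7U)
S4 (1U) → rack 2 (remaining 6U)
S5 (2U) → rack 2 (remaining 4U)
S6 (15U) → rack 3 (remaining 5U)
S7 (2U) → rack 3 (remaining 3U)
S8 (15U) → rack 4 (remaining 5U)
S9 (5U) → rack 4 (remaining 0U)
S10 (4U) → rack 2 (remaining 0U)
S11 (2U) → rack 1 (remaining 1U)
S12 (3U) → rack 3 (remaining 0U)
S13 (6U) → rack 5 (remaining 14U)
S14 (3U) → rack 5 (remaining 11U)
S15 (2U) → rack 5 (remaining 9U)
S16 (6U) → rack 5 (remaining 3U)
S17 (1U) → rack 5 (remaining 2U)
5 racks × 20U = 100U; used 97U; unused 3U.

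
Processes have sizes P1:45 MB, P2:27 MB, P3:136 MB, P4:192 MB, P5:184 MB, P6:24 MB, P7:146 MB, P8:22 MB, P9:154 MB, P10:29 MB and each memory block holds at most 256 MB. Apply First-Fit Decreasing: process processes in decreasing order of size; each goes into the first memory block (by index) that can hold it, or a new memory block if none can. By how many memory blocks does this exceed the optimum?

First-Fit Decreasing: [192,45] [184,29,27] [154,24,22] [146] [136] → 5 memory blocks.
5 processes exceed 128 MB (half the capacity), and no two of those can share a memory block, so at least 5 memory blocks are needed.
So 5 is already optimal.

0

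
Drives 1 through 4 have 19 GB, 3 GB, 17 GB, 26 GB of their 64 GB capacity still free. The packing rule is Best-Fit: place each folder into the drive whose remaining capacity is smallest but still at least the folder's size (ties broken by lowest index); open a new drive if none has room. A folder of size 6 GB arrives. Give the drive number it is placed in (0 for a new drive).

Drives with room: drive 1 (19 GB), drive 3 (17 GB), drive 4 (26 GB).
Tightest fit is drive 3 with 17 GB free.

3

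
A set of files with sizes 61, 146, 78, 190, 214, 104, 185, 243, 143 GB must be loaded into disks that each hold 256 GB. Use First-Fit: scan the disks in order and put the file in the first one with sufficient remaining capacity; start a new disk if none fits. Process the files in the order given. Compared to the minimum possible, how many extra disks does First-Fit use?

1

First-Fit: [61,146] [78,104] [190] [214] [185] [243] [143] → 7 disks.
Total size 1364 GB; any packing needs at least ⌈1364/256⌉ = 6 disks.
An optimal packing achieves that bound: [243] [214] [190,61] [185] [146,104] [143,78] → 6 disks.
Excess: 7 − 6 = 1.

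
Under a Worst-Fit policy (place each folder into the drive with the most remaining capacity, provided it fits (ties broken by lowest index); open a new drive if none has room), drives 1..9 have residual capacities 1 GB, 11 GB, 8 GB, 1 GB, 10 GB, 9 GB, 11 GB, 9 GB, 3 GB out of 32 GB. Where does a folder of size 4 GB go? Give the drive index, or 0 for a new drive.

2

Drives with room: drive 2 (11 GB), drive 3 (8 GB), drive 5 (10 GB), drive 6 (9 GB), drive 7 (11 GB), drive 8 (9 GB).
Most room is drive 2 with 11 GB free.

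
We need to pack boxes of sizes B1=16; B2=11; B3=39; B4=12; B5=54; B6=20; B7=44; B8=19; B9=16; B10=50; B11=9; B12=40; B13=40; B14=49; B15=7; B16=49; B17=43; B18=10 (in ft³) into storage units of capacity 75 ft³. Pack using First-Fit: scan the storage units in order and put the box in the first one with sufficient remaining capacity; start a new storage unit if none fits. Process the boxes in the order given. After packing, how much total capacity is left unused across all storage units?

147

B1 (16 ft³) → storage unit 1 (remaining 59 ft³)
B2 (11 ft³) → storage unit 1 (remaining 48 ft³)
B3 (39 ft³) → storage unit 1 (remaining 9 ft³)
B4 (12 ft³) → storage unit 2 (remaining 63 ft³)
B5 (54 ft³) → storage unit 2 (remaining 9 ft³)
B6 (20 ft³) → storage unit 3 (remaining 55 ft³)
B7 (44 ft³) → storage unit 3 (remaining 11 ft³)
B8 (19 ft³) → storage unit 4 (remaining 56 ft³)
B9 (16 ft³) → storage unit 4 (remaining 40 ft³)
B10 (50 ft³) → storage unit 5 (remaining 25 ft³)
B11 (9 ft³) → storage unit 1 (remaining 0 ft³)
B12 (40 ft³) → storage unit 4 (remaining 0 ft³)
B13 (40 ft³) → storage unit 6 (remaining 35 ft³)
B14 (49 ft³) → storage unit 7 (remaining 26 ft³)
B15 (7 ft³) → storage unit 2 (remaining 2 ft³)
B16 (49 ft³) → storage unit 8 (remaining 26 ft³)
B17 (43 ft³) → storage unit 9 (remaining 32 ft³)
B18 (10 ft³) → storage unit 3 (remaining 1 ft³)
9 storage units × 75 ft³ = 675 ft³; used 528 ft³; unused 147 ft³.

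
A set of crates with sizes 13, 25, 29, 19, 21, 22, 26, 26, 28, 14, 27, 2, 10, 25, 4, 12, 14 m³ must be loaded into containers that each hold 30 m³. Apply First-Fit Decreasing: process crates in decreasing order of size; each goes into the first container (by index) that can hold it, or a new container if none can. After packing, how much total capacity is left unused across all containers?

Sorted descending: 29, 28, 27, 26, 26, 25, 25, 22, 21, 19, 14, 14, 13, 12, 10, 4, 2.
container 1: place 29 m³, 1 m³ left
container 2: place 28 m³, 2 m³ left
container 3: place 27 m³, 3 m³ left
container 4: place 26 m³, 4 m³ left
container 5: place 26 m³, 4 m³ left
container 6: place 25 m³, 5 m³ left
container 7: place 25 m³, 5 m³ left
container 8: place 22 m³, 8 m³ left
container 9: place 21 m³, 9 m³ left
container 10: place 19 m³, 11 m³ left
container 11: place 14 m³, 16 m³ left
container 11: place 14 m³, 2 m³ left
container 12: place 13 m³, 17 m³ left
container 12: place 12 m³, 5 m³ left
container 10: place 10 m³, 1 m³ left
container 4: place 4 m³, 0 m³ left
container 2: place 2 m³, 0 m³ left
12 containers × 30 m³ = 360 m³; used 317 m³; unused 43 m³.

43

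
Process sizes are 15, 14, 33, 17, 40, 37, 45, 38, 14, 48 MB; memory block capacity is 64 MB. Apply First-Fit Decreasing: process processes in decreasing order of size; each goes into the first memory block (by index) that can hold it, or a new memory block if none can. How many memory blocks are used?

6

Sorted descending: 48, 45, 40, 38, 37, 33, 17, 15, 14, 14.
48 MB → memory block 1 (remaining 16 MB)
45 MB → memory block 2 (remaining 19 MB)
40 MB → memory block 3 (remaining 24 MB)
38 MB → memory block 4 (remaining 26 MB)
37 MB → memory block 5 (remaining 27 MB)
33 MB → memory block 6 (remaining 31 MB)
17 MB → memory block 2 (remaining 2 MB)
15 MB → memory block 1 (remaining 1 MB)
14 MB → memory block 3 (remaining 10 MB)
14 MB → memory block 4 (remaining 12 MB)
Final memory blocks: [48,15] [45,17] [40,14] [38,14] [37] [33].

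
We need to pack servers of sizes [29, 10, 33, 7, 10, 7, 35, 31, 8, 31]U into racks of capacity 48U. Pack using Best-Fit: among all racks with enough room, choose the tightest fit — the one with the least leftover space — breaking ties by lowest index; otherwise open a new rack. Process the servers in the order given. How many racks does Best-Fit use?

5

Put 29U in rack 1; 19U remain.
Put 10U in rack 1; 9U remain.
Put 33U in rack 2; 15U remain.
Put 7U in rack 1; 2U remain.
Put 10U in rack 2; 5U remain.
Put 7U in rack 3; 41U remain.
Put 35U in rack 3; 6U remain.
Put 31U in rack 4; 17U remain.
Put 8U in rack 4; 9U remain.
Put 31U in rack 5; 17U remain.
Final racks: [29,10,7] [33,10] [7,35] [31,8] [31].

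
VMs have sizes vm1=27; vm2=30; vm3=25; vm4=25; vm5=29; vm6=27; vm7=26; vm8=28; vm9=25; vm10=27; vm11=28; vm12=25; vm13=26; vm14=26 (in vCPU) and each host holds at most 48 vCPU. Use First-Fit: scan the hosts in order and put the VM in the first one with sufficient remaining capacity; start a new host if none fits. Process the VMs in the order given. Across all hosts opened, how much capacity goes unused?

298

Put vm1 (27 vCPU) in host 1; 21 vCPU remain.
Put vm2 (30 vCPU) in host 2; 18 vCPU remain.
Put vm3 (25 vCPU) in host 3; 23 vCPU remain.
Put vm4 (25 vCPU) in host 4; 23 vCPU remain.
Put vm5 (29 vCPU) in host 5; 19 vCPU remain.
Put vm6 (27 vCPU) in host 6; 21 vCPU remain.
Put vm7 (26 vCPU) in host 7; 22 vCPU remain.
Put vm8 (28 vCPU) in host 8; 20 vCPU remain.
Put vm9 (25 vCPU) in host 9; 23 vCPU remain.
Put vm10 (27 vCPU) in host 10; 21 vCPU remain.
Put vm11 (28 vCPU) in host 11; 20 vCPU remain.
Put vm12 (25 vCPU) in host 12; 23 vCPU remain.
Put vm13 (26 vCPU) in host 13; 22 vCPU remain.
Put vm14 (26 vCPU) in host 14; 22 vCPU remain.
14 hosts × 48 vCPU = 672 vCPU; used 374 vCPU; unused 298 vCPU.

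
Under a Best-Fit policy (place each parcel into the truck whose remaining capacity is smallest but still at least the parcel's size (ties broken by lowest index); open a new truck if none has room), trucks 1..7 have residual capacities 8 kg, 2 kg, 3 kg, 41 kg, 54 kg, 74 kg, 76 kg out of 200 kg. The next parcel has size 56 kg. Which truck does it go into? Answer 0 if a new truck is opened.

6

Trucks with room: truck 6 (74 kg), truck 7 (76 kg).
Tightest fit is truck 6 with 74 kg free.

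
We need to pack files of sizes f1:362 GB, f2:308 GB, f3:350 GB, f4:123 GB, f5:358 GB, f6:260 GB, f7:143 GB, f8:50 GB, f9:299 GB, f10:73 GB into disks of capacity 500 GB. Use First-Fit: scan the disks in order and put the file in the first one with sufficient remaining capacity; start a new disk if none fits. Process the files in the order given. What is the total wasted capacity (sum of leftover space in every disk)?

disk 1: place f1 (362 GB), 138 GB left
disk 2: place f2 (308 GB), 192 GB left
disk 3: place f3 (350 GB), 150 GB left
disk 1: place f4 (123 GB), 15 GB left
disk 4: place f5 (358 GB), 142 GB left
disk 5: place f6 (260 GB), 240 GB left
disk 2: place f7 (143 GB), 49 GB left
disk 3: place f8 (50 GB), 100 GB left
disk 6: place f9 (299 GB), 201 GB left
disk 3: place f10 (73 GB), 27 GB left
6 disks × 500 GB = 3000 GB; used 2326 GB; unused 674 GB.

674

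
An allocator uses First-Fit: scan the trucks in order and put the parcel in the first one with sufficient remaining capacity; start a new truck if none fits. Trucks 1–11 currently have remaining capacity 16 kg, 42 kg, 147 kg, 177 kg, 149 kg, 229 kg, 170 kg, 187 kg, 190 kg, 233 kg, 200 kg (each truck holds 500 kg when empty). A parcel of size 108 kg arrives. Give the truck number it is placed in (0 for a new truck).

3

Trucks with room: truck 3 (147 kg), truck 4 (177 kg), truck 5 (149 kg), truck 6 (229 kg), truck 7 (170 kg), truck 8 (187 kg), truck 9 (190 kg), truck 10 (233 kg), truck 11 (200 kg).
The first with room is truck 3.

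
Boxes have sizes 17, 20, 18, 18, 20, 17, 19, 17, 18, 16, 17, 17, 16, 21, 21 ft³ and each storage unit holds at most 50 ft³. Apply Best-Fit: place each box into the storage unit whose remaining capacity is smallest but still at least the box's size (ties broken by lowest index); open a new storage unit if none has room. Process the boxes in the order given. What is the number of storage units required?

7

Put 17 ft³ in storage unit 1; 33 ft³ remain.
Put 20 ft³ in storage unit 1; 13 ft³ remain.
Put 18 ft³ in storage unit 2; 32 ft³ remain.
Put 18 ft³ in storage unit 2; 14 ft³ remain.
Put 20 ft³ in storage unit 3; 30 ft³ remain.
Put 17 ft³ in storage unit 3; 13 ft³ remain.
Put 19 ft³ in storage unit 4; 31 ft³ remain.
Put 17 ft³ in storage unit 4; 14 ft³ remain.
Put 18 ft³ in storage unit 5; 32 ft³ remain.
Put 16 ft³ in storage unit 5; 16 ft³ remain.
Put 17 ft³ in storage unit 6; 33 ft³ remain.
Put 17 ft³ in storage unit 6; 16 ft³ remain.
Put 16 ft³ in storage unit 5; 0 ft³ remain.
Put 21 ft³ in storage unit 7; 29 ft³ remain.
Put 21 ft³ in storage unit 7; 8 ft³ remain.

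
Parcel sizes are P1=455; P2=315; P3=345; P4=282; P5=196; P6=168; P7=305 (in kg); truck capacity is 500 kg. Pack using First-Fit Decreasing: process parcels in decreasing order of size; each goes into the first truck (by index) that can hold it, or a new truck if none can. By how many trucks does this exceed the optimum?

0

First-Fit Decreasing: [455] [345] [315,168] [305] [282,196] → 5 trucks.
Total size 2066 kg; any packing needs at least ⌈2066/500⌉ = 5 trucks.
So 5 is already optimal.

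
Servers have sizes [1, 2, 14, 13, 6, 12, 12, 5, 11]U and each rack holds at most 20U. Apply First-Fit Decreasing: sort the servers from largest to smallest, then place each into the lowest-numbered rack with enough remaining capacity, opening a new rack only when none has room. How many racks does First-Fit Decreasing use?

Sorted descending: 14, 13, 12, 12, 11, 6, 5, 2, 1.
rack 1: place 14U, 6U left
rack 2: place 13U, 7U left
rack 3: place 12U, 8U left
rack 4: place 12U, 8U left
rack 5: place 11U, 9U left
rack 1: place 6U, 0U left
rack 2: place 5U, 2U left
rack 2: place 2U, 0U left
rack 3: place 1U, 7U left

5 racks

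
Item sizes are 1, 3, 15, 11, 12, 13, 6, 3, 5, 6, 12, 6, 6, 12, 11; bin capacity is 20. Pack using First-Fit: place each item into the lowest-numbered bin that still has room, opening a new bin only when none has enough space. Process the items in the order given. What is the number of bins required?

7

bin 1: place 1, 19 left
bin 1: place 3, 16 left
bin 1: place 15, 1 left
bin 2: place 11, 9 left
bin 3: place 12, 8 left
bin 4: place 13, 7 left
bin 2: place 6, 3 left
bin 2: place 3, 0 left
bin 3: place 5, 3 left
bin 4: place 6, 1 left
bin 5: place 12, 8 left
bin 5: place 6, 2 left
bin 6: place 6, 14 left
bin 6: place 12, 2 left
bin 7: place 11, 9 left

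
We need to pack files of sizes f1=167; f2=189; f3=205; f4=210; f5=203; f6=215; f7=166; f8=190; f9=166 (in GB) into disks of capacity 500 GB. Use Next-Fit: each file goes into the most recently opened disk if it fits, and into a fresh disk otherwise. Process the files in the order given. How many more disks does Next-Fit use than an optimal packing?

1

Next-Fit: [167,189] [205,210] [203,215] [166,190] [166] → 5 disks.
Total size 1711 GB; any packing needs at least ⌈1711/500⌉ = 4 disks.
An optimal packing achieves that bound: [215,210] [205,203] [190,189] [167,166,166] → 4 disks.
Excess: 5 − 4 = 1.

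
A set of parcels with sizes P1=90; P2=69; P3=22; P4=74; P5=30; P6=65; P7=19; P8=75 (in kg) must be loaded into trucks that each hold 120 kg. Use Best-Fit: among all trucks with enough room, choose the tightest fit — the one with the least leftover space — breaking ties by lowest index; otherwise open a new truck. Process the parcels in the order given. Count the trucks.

5

truck 1: place P1 (90 kg), 30 kg left
truck 2: place P2 (69 kg), 51 kg left
truck 1: place P3 (22 kg), 8 kg left
truck 3: place P4 (74 kg), 46 kg left
truck 3: place P5 (30 kg), 16 kg left
truck 4: place P6 (65 kg), 55 kg left
truck 2: place P7 (19 kg), 32 kg left
truck 5: place P8 (75 kg), 45 kg left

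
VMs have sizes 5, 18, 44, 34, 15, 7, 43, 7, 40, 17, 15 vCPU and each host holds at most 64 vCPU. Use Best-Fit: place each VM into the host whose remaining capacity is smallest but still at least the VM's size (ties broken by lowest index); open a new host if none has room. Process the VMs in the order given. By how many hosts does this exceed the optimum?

1

Best-Fit: [5,18,34,7] [44,15] [43,7] [40,17] [15] → 5 hosts.
Total size 245 vCPU; any packing needs at least ⌈245/64⌉ = 4 hosts.
An optimal packing achieves that bound: [44,18] [43,17] [40,15,7] [34,15,7,5] → 4 hosts.
Excess: 5 − 4 = 1.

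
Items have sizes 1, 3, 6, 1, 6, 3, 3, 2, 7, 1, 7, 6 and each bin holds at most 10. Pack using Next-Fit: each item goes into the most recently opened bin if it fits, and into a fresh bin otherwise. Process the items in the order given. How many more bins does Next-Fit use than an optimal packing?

Next-Fit: [1,3,6] [1,6,3] [3,2] [7,1] [7] [6] → 6 bins.
Total size 46; any packing needs at least ⌈46/10⌉ = 5 bins.
An optimal packing achieves that bound: [7,3] [7,3] [6,3,1] [6,2,1,1] [6] → 5 bins.
Excess: 6 − 5 = 1.

1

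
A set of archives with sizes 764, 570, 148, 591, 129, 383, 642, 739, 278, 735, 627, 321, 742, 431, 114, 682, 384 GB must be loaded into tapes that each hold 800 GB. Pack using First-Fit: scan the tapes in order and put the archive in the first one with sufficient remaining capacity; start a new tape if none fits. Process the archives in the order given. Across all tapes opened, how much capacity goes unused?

764 GB → tape 1 (remaining 36 GB)
570 GB → tape 2 (remaining 230 GB)
148 GB → tape 2 (remaining 82 GB)
591 GB → tape 3 (remaining 209 GB)
129 GB → tape 3 (remaining 80 GB)
383 GB → tape 4 (remaining 417 GB)
642 GB → tape 5 (remaining 158 GB)
739 GB → tape 6 (remaining 61 GB)
278 GB → tape 4 (remaining 139 GB)
735 GB → tape 7 (remaining 65 GB)
627 GB → tape 8 (remaining 173 GB)
321 GB → tape 9 (remaining 479 GB)
742 GB → tape 10 (remaining 58 GB)
431 GB → tape 9 (remaining 48 GB)
114 GB → tape 4 (remaining 25 GB)
682 GB → tape 11 (remaining 118 GB)
384 GB → tape 12 (remaining 416 GB)
12 tapes × 800 GB = 9600 GB; used 8280 GB; unused 1320 GB.

1320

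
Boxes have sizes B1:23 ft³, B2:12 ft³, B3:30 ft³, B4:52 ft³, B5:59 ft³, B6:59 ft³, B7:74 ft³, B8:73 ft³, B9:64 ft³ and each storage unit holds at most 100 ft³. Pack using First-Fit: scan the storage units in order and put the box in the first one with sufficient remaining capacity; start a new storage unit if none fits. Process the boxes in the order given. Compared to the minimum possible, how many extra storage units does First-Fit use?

First-Fit: [23,12,30] [52] [59] [59] [74] [73] [64] → 7 storage units.
6 boxes exceed 50 ft³ (half the capacity), and no two of those can share a storage unit, so at least 6 storage units are needed.
An optimal packing achieves that bound: [74,23] [73,12] [64,30] [59] [59] [52] → 6 storage units.
Excess: 7 − 6 = 1.

1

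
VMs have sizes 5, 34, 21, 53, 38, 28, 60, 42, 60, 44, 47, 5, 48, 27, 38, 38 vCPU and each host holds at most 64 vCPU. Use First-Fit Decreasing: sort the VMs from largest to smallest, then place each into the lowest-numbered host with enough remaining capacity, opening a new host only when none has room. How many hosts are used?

12

Sorted descending: 60, 60, 53, 48, 47, 44, 42, 38, 38, 38, 34, 28, 27, 21, 5, 5.
host 1: place 60 vCPU, 4 vCPU left
host 2: place 60 vCPU, 4 vCPU left
host 3: place 53 vCPU, 11 vCPU left
host 4: place 48 vCPU, 16 vCPU left
host 5: place 47 vCPU, 17 vCPU left
host 6: place 44 vCPU, 20 vCPU left
host 7: place 42 vCPU, 22 vCPU left
host 8: place 38 vCPU, 26 vCPU left
host 9: place 38 vCPU, 26 vCPU left
host 10: place 38 vCPU, 26 vCPU left
host 11: place 34 vCPU, 30 vCPU left
host 11: place 28 vCPU, 2 vCPU left
host 12: place 27 vCPU, 37 vCPU left
host 7: place 21 vCPU, 1 vCPU left
host 3: place 5 vCPU, 6 vCPU left
host 3: place 5 vCPU, 1 vCPU left
Final hosts: [60] [60] [53,5,5] [48] [47] [44] [42,21] [38] [38] [38] [34,28] [27].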